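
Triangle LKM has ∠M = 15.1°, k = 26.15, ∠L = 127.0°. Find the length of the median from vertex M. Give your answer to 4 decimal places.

29.8176

The third angle is ∠K = 180° − ∠M − ∠L = 37.90°.
Law of sines: l = k·sin L/sin K ≈ 33.998.
Law of sines: m = k·sin M/sin K ≈ 11.09.
Median from M: ½√(2·l² + 2·k² − m²) ≈ 29.818.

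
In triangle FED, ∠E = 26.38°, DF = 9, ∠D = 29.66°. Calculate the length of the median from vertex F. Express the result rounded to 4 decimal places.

4.4912

The third angle is ∠F = 180° − ∠E − ∠D = 123.96°.
Law of sines: ED = DF·sin F/sin E ≈ 16.801.
Law of sines: FE = DF·sin D/sin E ≈ 10.024.
Median from F: ½√(2·DF² + 2·FE² − ED²) ≈ 4.4912.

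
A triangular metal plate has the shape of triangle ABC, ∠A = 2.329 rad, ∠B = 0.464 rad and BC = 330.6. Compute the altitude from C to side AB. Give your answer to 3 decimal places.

h_C ≈ 147.953

The third angle is ∠C = π − ∠A − ∠B = 0.349 rad.
Law of sines: CA = BC·sin B/sin A ≈ 203.77.
Law of sines: AB = BC·sin C/sin A ≈ 155.53.
Area = ½·BC·CA·sin C ≈ 11505.
The altitude from C has length 2·area/AB ≈ 147.95.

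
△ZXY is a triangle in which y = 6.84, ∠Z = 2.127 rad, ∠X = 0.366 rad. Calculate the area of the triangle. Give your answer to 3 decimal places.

area ≈ 11.770

The third angle is ∠Y = π − ∠Z − ∠X = 0.649 rad.
Law of sines: z = y·sin Z/sin Y ≈ 9.6165.
Law of sines: x = y·sin X/sin Y ≈ 4.0524.
Area = ½·y·z·sin X ≈ 11.77.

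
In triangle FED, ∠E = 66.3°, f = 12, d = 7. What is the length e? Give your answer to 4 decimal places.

By the law of cosines, e² = d² + f² − 2·d·f·cos E = 125.47, so e ≈ 11.201.

11.2015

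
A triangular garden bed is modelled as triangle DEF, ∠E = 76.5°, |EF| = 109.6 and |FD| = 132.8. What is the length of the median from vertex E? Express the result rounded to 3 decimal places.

m_E ≈ 84.207

Law of sines: sin D = |EF|·sin E/|FD| ≈ 0.80250.
Since |FD| ≥ |EF|, only the acute value applies: ∠D ≈ 53.37°.
Then ∠F = 180° − ∠E − ∠D ≈ 50.13°.
Law of sines gives |DE| = |FD|·sin F/sin E ≈ 104.82.
Median from E: ½√(2·|DE|² + 2·|EF|² − |FD|²) ≈ 84.207.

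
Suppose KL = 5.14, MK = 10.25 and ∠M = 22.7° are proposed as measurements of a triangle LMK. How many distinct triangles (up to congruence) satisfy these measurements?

MK·sin M = 10.25·sin(22.7°) ≈ 3.956.
Since MK sin M < KL < MK (3.956 < 5.14 < 10.25), two triangles exist.

2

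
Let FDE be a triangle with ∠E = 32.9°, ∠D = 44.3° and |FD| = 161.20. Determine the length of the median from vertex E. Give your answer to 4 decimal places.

238.4538

The third angle is ∠F = 180° − ∠D − ∠E = 102.80°.
Law of sines: |DE| = |FD|·sin F/sin E ≈ 289.4.
Law of sines: |EF| = |FD|·sin D/sin E ≈ 207.27.
Median from E: ½√(2·|DE|² + 2·|EF|² − |FD|²) ≈ 238.45.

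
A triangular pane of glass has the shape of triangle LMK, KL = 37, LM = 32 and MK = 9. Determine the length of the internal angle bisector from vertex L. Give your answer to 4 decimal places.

By the law of cosines, cos L = (KL² + LM² − MK²) / (2·KL·LM) ≈ 0.97635, so ∠L ≈ 12.49°.
The bisector from L has length 2·KL·LM·cos(∠L/2)/(KL+LM) ≈ 34.115.

34.1153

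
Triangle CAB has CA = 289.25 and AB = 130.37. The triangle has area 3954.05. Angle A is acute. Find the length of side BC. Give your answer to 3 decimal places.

From area = ½·CA·AB·sin A, we get sin A = 2·area/(CA·AB) ≈ 0.20971.
Taking the acute solution, ∠A ≈ 12.11°.
Law of cosines then gives BC ≈ 164.07.

164.073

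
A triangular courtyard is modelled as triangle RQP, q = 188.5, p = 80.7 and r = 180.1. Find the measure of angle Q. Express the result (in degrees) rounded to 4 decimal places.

∠Q ≈ 83.2507°

By the law of cosines, cos Q = (p² + r² − q²) / (2·p·r) ≈ 0.11753, so ∠Q ≈ 83.25°.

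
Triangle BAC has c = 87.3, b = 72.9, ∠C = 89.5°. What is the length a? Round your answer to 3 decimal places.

48.670

Law of sines: sin B = b·sin C/c ≈ 0.83502.
Since c ≥ b, only the acute value applies: ∠B ≈ 56.62°.
Then ∠A = 180° − ∠C − ∠B ≈ 33.88°.
Law of sines gives a = c·sin A/sin C ≈ 48.67.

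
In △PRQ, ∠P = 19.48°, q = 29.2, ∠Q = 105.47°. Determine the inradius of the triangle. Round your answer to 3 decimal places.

3.770

The third angle is ∠R = 180° − ∠Q − ∠P = 55.05°.
Law of sines: p = q·sin P/sin Q ≈ 10.104.
Law of sines: r = q·sin R/sin Q ≈ 24.834.
Area = ½·q·p·sin R ≈ 120.91.
Semiperimeter s = (10.104+24.834+29.2)/2 = 32.069.
Inradius = area/s = 120.91/32.069 ≈ 3.7703.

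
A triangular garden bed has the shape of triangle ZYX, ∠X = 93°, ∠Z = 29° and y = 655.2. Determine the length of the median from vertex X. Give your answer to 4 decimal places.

m_X ≈ 368.7467

The third angle is ∠Y = 180° − ∠X − ∠Z = 58.00°.
Law of sines: z = y·sin Z/sin Y ≈ 374.56.
Law of sines: x = y·sin X/sin Y ≈ 771.54.
Median from X: ½√(2·z² + 2·y² − x²) ≈ 368.75.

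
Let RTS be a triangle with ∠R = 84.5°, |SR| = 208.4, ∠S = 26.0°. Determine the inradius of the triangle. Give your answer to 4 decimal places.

The third angle is ∠T = 180° − ∠S − ∠R = 69.50°.
Law of sines: |TS| = |SR|·sin R/sin T ≈ 221.47.
Law of sines: |RT| = |SR|·sin S/sin T ≈ 97.533.
Area = ½·|SR|·|TS|·sin S ≈ 10116.
Semiperimeter s = (221.47+208.4+97.533)/2 = 263.7.
Inradius = area/s = 10116/263.7 ≈ 38.362.

r ≈ 38.3625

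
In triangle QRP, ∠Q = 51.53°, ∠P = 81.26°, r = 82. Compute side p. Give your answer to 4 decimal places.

110.4422

The third angle is ∠R = 180° − ∠P − ∠Q = 47.21°.
Law of sines: p = r·sin P/sin R ≈ 110.44.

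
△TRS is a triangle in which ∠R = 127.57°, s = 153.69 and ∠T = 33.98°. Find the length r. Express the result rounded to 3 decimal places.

The third angle is ∠S = 180° − ∠T − ∠R = 18.45°.
Law of sines: r = s·sin R/sin S ≈ 384.91.

384.913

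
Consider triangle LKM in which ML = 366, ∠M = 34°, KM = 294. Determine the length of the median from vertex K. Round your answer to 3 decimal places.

By the law of cosines, LK² = KM² + ML² − 2·KM·ML·cos M = 41976, so LK ≈ 204.88.
Median from K: ½√(2·LK² + 2·KM² − ML²) ≈ 175.26.

m_K ≈ 175.263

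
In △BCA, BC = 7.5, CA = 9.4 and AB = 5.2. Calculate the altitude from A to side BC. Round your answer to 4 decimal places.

Semiperimeter s = (9.4 + 5.2 + 7.5)/2 = 11.05.
Heron's formula: area = √(11.05·1.65·5.85·3.55) ≈ 19.459.
The altitude from A has length 2·area/BC ≈ 5.189.

h_A ≈ 5.1890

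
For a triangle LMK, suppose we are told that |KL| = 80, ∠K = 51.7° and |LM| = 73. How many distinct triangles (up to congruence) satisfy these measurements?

|KL|·sin K = 80·sin(51.7°) ≈ 62.78.
Since |KL| sin K < |LM| < |KL| (62.78 < 73 < 80), two triangles exist.

2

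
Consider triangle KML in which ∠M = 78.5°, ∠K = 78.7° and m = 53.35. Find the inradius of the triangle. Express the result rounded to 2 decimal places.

The third angle is ∠L = 180° − ∠K − ∠M = 22.80°.
Law of sines: k = m·sin K/sin M ≈ 53.388.
Law of sines: l = m·sin L/sin M ≈ 21.097.
Area = ½·m·k·sin L ≈ 551.87.
Semiperimeter s = (53.388+53.35+21.097)/2 = 63.918.
Inradius = area/s = 551.87/63.918 ≈ 8.634.

8.63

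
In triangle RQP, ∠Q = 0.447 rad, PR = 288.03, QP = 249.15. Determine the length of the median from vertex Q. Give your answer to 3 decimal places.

Law of sines: sin R = QP·sin Q/PR ≈ 0.37391.
Since PR ≥ QP, only the acute value applies: ∠R ≈ 0.383 rad.
Then ∠P = π − ∠Q − ∠R ≈ 2.311 rad.
Law of sines gives RQ = PR·sin P/sin Q ≈ 491.81.
Median from Q: ½√(2·RQ² + 2·QP² − PR²) ≈ 362.26.

362.264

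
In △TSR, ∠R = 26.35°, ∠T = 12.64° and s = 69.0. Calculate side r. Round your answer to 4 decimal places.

48.6755

The third angle is ∠S = 180° − ∠R − ∠T = 141.01°.
Law of sines: r = s·sin R/sin S ≈ 48.675.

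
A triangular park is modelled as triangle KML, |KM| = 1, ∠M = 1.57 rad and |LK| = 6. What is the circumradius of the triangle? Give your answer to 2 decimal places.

R ≈ 3.00

Law of sines: sin L = |KM|·sin M/|LK| ≈ 0.16667.
Since |LK| ≥ |KM|, only the acute value applies: ∠L ≈ 0.167 rad.
Then ∠K = π − ∠M − ∠L ≈ 1.404 rad.
Law of sines gives |ML| = |LK|·sin K/sin M ≈ 5.9169.
Circumradius = |LK|/(2 sin M) ≈ 3.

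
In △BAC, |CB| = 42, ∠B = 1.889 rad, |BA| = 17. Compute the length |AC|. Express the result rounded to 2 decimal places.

By the law of cosines, |AC|² = |CB|² + |BA|² − 2·|CB|·|BA|·cos B = 2499.8, so |AC| ≈ 49.998.

50.00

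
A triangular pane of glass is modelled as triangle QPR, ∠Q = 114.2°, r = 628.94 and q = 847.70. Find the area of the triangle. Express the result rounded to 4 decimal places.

area ≈ 105062.2400

Law of sines: sin R = r·sin Q/q ≈ 0.67674.
Since q ≥ r, only the acute value applies: ∠R ≈ 42.59°.
Then ∠P = 180° − ∠Q − ∠R ≈ 23.21°.
Law of sines gives p = q·sin P/sin Q ≈ 366.28.
Area = ½·q·r·sin P ≈ 1.0506e+05.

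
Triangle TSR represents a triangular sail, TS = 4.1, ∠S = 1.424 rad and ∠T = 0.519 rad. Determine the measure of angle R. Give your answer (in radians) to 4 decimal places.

∠R ≈ 1.1986 rad

The third angle is ∠R = π − ∠T − ∠S = 1.199 rad.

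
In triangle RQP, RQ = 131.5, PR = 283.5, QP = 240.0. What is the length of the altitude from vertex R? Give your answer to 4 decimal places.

h_R ≈ 131.0035

Semiperimeter s = (240 + 283.5 + 131.5)/2 = 327.5.
Heron's formula: area = √(327.5·87.5·44·196) ≈ 15720.
The altitude from R has length 2·area/QP ≈ 131.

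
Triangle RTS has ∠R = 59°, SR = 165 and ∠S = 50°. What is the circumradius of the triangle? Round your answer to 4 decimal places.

The third angle is ∠T = 180° − ∠S − ∠R = 71.00°.
Law of sines: TS = SR·sin R/sin T ≈ 149.58.
Law of sines: RT = SR·sin S/sin T ≈ 133.68.
Circumradius = SR/(2 sin T) ≈ 87.254.

87.2537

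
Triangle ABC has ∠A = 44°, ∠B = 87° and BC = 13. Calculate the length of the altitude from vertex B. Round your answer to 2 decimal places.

h_B ≈ 9.81

The third angle is ∠C = 180° − ∠A − ∠B = 49.00°.
Law of sines: CA = BC·sin B/sin A ≈ 18.689.
Law of sines: AB = BC·sin C/sin A ≈ 14.124.
Area = ½·BC·CA·sin C ≈ 91.679.
The altitude from B has length 2·area/CA ≈ 9.8112.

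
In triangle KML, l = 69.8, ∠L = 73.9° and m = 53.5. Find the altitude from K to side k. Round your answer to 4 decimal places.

h_K ≈ 51.4017

Law of sines: sin M = m·sin L/l ≈ 0.73641.
Since l ≥ m, only the acute value applies: ∠M ≈ 47.43°.
Then ∠K = 180° − ∠L − ∠M ≈ 58.67°.
Law of sines gives k = l·sin K/sin L ≈ 62.058.
Area = ½·l·m·sin K ≈ 1594.9.
The altitude from K has length 2·area/k ≈ 51.402.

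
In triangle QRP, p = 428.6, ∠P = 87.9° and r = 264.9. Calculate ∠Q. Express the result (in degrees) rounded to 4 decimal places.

53.9557

Law of sines: sin R = r·sin P/p ≈ 0.61764.
Since p ≥ r, only the acute value applies: ∠R ≈ 38.14°.
Then ∠Q = 180° − ∠P − ∠R ≈ 53.96°.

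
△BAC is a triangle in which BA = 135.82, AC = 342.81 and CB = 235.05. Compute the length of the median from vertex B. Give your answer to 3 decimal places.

Median from B: ½√(2·CB² + 2·BA² − AC²) ≈ 86.418.

m_B ≈ 86.418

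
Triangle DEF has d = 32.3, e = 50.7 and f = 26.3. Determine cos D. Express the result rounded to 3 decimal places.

By the law of cosines, cos D = (e² + f² − d²) / (2·e·f) ≈ 0.83204, so ∠D ≈ 33.69°.

cos D ≈ 0.832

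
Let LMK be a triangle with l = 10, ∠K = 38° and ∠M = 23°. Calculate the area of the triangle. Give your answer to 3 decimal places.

The third angle is ∠L = 180° − ∠M − ∠K = 119.00°.
Law of sines: m = l·sin M/sin L ≈ 4.4674.
Law of sines: k = l·sin K/sin L ≈ 7.0392.
Area = ½·l·m·sin K ≈ 13.752.

area ≈ 13.752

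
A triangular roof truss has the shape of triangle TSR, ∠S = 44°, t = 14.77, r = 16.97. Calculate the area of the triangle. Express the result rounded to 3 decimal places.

Area = ½·r·t·sin S ≈ 87.057.

area ≈ 87.057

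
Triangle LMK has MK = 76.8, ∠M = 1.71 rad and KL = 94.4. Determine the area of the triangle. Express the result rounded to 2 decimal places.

Law of sines: sin L = MK·sin M/KL ≈ 0.80569.
Since KL ≥ MK, only the acute value applies: ∠L ≈ 0.937 rad.
Then ∠K = π − ∠M − ∠L ≈ 0.495 rad.
Law of sines gives LM = KL·sin K/sin M ≈ 45.26.
Area = ½·KL·MK·sin K ≈ 1721.2.

area ≈ 1721.19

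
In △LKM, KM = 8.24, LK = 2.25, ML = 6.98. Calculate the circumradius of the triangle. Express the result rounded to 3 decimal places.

By the law of cosines, cos L = (ML² + LK² − KM²) / (2·ML·LK) ≈ -0.44937, so ∠L ≈ 116.70°.
Circumradius = KM/(2 sin L) ≈ 4.6119.

4.612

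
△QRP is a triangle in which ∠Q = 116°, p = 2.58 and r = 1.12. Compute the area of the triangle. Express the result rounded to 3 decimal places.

Area = ½·r·p·sin Q ≈ 1.2986.

1.299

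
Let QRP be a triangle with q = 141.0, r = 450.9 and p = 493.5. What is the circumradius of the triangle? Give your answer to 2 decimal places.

249.97

By the law of cosines, cos Q = (r² + p² − q²) / (2·r·p) ≈ 0.95941, so ∠Q ≈ 16.38°.
Circumradius = q/(2 sin Q) ≈ 249.97.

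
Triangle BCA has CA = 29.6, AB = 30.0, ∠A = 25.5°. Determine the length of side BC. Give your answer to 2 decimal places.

By the law of cosines, BC² = CA² + AB² − 2·CA·AB·cos A = 173.17, so BC ≈ 13.159.

13.16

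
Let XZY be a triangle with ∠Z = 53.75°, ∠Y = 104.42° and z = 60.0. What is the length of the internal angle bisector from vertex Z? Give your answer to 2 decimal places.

t_Z ≈ 35.66

The third angle is ∠X = 180° − ∠Z − ∠Y = 21.83°.
Law of sines: x = z·sin X/sin Z ≈ 27.666.
Law of sines: y = z·sin Y/sin Z ≈ 72.057.
The bisector from Z has length 2·y·x·cos(∠Z/2)/(y+x) ≈ 35.663.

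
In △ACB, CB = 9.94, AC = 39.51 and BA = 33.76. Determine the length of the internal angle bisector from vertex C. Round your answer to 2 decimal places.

By the law of cosines, cos C = (AC² + CB² − BA²) / (2·AC·CB) ≈ 0.66217, so ∠C ≈ 48.53°.
The bisector from C has length 2·AC·CB·cos(∠C/2)/(AC+CB) ≈ 14.48.

14.48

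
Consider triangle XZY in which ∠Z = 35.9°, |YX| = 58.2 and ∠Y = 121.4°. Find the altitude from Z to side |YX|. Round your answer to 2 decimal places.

32.69

The third angle is ∠X = 180° − ∠Z − ∠Y = 22.70°.
Law of sines: |ZY| = |YX|·sin X/sin Z ≈ 38.303.
Law of sines: |XZ| = |YX|·sin Y/sin Z ≈ 84.719.
Area = ½·|YX|·|ZY|·sin Y ≈ 951.38.
The altitude from Z has length 2·area/|YX| ≈ 32.693.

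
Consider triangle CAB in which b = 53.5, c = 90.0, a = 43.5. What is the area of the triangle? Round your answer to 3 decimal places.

Semiperimeter s = (90 + 43.5 + 53.5)/2 = 93.5.
Heron's formula: area = √(93.5·3.5·50·40) ≈ 809.01.

area ≈ 809.012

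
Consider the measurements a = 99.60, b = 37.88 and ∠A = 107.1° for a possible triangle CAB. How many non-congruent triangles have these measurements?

b·sin A = 37.88·sin(107.1°) ≈ 36.21.
Since ∠A is not acute, a triangle exists only if a > b; here a > b, so there is exactly one triangle.

1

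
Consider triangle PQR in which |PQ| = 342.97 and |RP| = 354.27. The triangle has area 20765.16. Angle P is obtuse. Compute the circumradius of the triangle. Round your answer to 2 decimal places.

From area = ½·|RP|·|PQ|·sin P, we get sin P = 2·area/(|RP|·|PQ|) ≈ 0.34180.
Taking the obtuse solution, ∠P ≈ 160.01°.
Law of cosines then gives |QR| ≈ 686.66.
Circumradius = |QR|/(2 sin P) ≈ 1004.5.

1004.48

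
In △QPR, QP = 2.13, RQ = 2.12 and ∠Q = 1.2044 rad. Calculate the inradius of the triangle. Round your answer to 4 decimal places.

By the law of cosines, PR² = RQ² + QP² − 2·RQ·QP·cos Q = 5.7958, so PR ≈ 2.4075.
Area = ½·RQ·QP·sin Q ≈ 2.1079.
Semiperimeter s = (2.4075+2.12+2.13)/2 = 3.3287.
Inradius = area/s = 2.1079/3.3287 ≈ 0.63326.

0.6333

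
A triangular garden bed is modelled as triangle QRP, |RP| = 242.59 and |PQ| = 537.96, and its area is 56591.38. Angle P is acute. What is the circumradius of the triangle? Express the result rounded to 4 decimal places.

269.3727

From area = ½·|RP|·|PQ|·sin P, we get sin P = 2·area/(|RP|·|PQ|) ≈ 0.86728.
Taking the acute solution, ∠P ≈ 60.14°.
Law of cosines then gives |QR| ≈ 467.24.
Circumradius = |QR|/(2 sin P) ≈ 269.37.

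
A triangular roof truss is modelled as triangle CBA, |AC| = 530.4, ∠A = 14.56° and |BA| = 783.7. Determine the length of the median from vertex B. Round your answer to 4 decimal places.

m_B ≈ 531.2172

By the law of cosines, |CB|² = |BA|² + |AC|² − 2·|BA|·|AC|·cos A = 90860, so |CB| ≈ 301.43.
Median from B: ½√(2·|CB|² + 2·|BA|² − |AC|²) ≈ 531.22.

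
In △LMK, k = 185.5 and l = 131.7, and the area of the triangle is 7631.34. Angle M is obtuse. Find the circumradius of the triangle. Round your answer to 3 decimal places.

R ≈ 239.975

From area = ½·k·l·sin M, we get sin M = 2·area/(k·l) ≈ 0.62474.
Taking the obtuse solution, ∠M ≈ 141.34°.
Law of cosines then gives m ≈ 299.85.
Circumradius = m/(2 sin M) ≈ 239.97.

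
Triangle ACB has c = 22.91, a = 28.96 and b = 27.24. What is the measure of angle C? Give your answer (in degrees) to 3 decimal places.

∠C ≈ 47.994°

By the law of cosines, cos C = (b² + a² − c²) / (2·b·a) ≈ 0.66920, so ∠C ≈ 47.99°.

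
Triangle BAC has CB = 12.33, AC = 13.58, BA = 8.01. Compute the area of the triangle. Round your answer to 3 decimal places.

area ≈ 48.739

Semiperimeter s = (13.58 + 12.33 + 8.01)/2 = 16.96.
Heron's formula: area = √(16.96·3.38·4.63·8.95) ≈ 48.739.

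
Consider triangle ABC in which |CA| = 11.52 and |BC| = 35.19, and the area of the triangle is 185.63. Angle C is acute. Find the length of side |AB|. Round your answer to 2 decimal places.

From area = ½·|BC|·|CA|·sin C, we get sin C = 2·area/(|BC|·|CA|) ≈ 0.91581.
Taking the acute solution, ∠C ≈ 66.32°.
Law of cosines then gives |AB| ≈ 32.333.

32.33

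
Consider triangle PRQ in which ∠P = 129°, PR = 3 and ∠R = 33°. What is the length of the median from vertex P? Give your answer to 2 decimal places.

The third angle is ∠Q = 180° − ∠P − ∠R = 18.00°.
Law of sines: RQ = PR·sin P/sin Q ≈ 7.5447.
Law of sines: QP = PR·sin R/sin Q ≈ 5.2875.
Median from P: ½√(2·QP² + 2·PR² − RQ²) ≈ 2.0611.

m_P ≈ 2.06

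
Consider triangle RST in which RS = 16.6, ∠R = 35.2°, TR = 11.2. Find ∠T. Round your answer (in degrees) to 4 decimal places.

103.8807

By the law of cosines, ST² = TR² + RS² − 2·TR·RS·cos R = 97.153, so ST ≈ 9.8566.
Law of cosines again: cos T = (ST² + TR² − RS²)/(2·ST·TR) ≈ -0.23990, so ∠T ≈ 103.88°.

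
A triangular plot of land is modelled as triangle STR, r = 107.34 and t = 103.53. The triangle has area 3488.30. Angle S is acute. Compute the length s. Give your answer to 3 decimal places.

70.286

From area = ½·t·r·sin S, we get sin S = 2·area/(t·r) ≈ 0.62779.
Taking the acute solution, ∠S ≈ 38.89°.
Law of cosines then gives s ≈ 70.286.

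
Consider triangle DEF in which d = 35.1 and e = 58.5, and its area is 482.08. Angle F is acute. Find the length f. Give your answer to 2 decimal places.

From area = ½·d·e·sin F, we get sin F = 2·area/(d·e) ≈ 0.46955.
Taking the acute solution, ∠F ≈ 28.01°.
Law of cosines then gives f ≈ 32.069.

32.07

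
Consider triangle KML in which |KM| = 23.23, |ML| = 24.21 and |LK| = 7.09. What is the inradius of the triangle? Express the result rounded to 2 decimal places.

r ≈ 3.02

Semiperimeter s = (24.21 + 7.09 + 23.23)/2 = 27.265.
Heron's formula: area = √(27.265·3.055·20.175·4.035) ≈ 82.345.
Inradius = area/s = 82.345/27.265 ≈ 3.0202.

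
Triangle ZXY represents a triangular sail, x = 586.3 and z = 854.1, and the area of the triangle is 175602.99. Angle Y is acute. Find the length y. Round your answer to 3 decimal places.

From area = ½·z·x·sin Y, we get sin Y = 2·area/(z·x) ≈ 0.70135.
Taking the acute solution, ∠Y ≈ 0.777 rad.
Law of cosines then gives y ≈ 599.44.

599.444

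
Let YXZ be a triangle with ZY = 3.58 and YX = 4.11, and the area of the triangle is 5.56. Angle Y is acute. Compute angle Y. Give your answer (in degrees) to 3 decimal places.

From area = ½·ZY·YX·sin Y, we get sin Y = 2·area/(ZY·YX) ≈ 0.75575.
Taking the acute solution, ∠Y ≈ 49.09°.

∠Y ≈ 49.091°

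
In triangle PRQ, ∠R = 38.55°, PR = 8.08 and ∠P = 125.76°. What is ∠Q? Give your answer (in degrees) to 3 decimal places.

∠Q ≈ 15.690°

The third angle is ∠Q = 180° − ∠P − ∠R = 15.69°.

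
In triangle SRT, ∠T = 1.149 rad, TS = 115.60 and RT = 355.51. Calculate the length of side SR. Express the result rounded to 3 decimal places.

By the law of cosines, SR² = RT² + TS² − 2·RT·TS·cos T = 1.061e+05, so SR ≈ 325.73.

325.731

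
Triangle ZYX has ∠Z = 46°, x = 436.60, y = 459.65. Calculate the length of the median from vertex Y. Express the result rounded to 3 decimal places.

322.541

By the law of cosines, z² = y² + x² − 2·y·x·cos Z = 1.2309e+05, so z ≈ 350.83.
Median from Y: ½√(2·x² + 2·z² − y²) ≈ 322.54.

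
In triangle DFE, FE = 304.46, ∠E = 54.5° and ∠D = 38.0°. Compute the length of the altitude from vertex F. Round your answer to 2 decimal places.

The third angle is ∠F = 180° − ∠E − ∠D = 87.50°.
Law of sines: ED = FE·sin F/sin D ≈ 494.05.
Law of sines: DF = FE·sin E/sin D ≈ 402.6.
Area = ½·FE·ED·sin E ≈ 61230.
The altitude from F has length 2·area/ED ≈ 247.87.

h_F ≈ 247.87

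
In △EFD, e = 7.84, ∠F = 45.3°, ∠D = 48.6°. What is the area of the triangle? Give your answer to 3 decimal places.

16.424

The third angle is ∠E = 180° − ∠F − ∠D = 86.10°.
Law of sines: f = e·sin F/sin E ≈ 5.5856.
Law of sines: d = e·sin D/sin E ≈ 5.8945.
Area = ½·e·f·sin D ≈ 16.424.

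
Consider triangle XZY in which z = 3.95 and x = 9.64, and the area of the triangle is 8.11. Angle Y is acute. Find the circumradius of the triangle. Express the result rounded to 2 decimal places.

R ≈ 7.39

From area = ½·x·z·sin Y, we get sin Y = 2·area/(x·z) ≈ 0.42597.
Taking the acute solution, ∠Y ≈ 25.21°.
Law of cosines then gives y ≈ 6.2953.
Circumradius = y/(2 sin Y) ≈ 7.3894.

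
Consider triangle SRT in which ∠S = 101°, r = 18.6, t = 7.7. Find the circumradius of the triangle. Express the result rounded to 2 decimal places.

10.92

By the law of cosines, s² = r² + t² − 2·r·t·cos S = 459.91, so s ≈ 21.445.
Area = ½·r·t·sin S ≈ 70.294.
Circumradius = s/(2 sin S) ≈ 10.923.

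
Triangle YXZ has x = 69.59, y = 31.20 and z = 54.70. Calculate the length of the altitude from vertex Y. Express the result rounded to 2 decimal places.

Semiperimeter s = (31.2 + 69.59 + 54.7)/2 = 77.745.
Heron's formula: area = √(77.745·46.545·8.155·23.045) ≈ 824.66.
The altitude from Y has length 2·area/y ≈ 52.863.

h_Y ≈ 52.86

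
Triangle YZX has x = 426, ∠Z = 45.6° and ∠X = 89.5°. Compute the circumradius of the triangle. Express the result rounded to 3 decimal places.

213.008

The third angle is ∠Y = 180° − ∠Z − ∠X = 44.90°.
Law of sines: y = x·sin Y/sin X ≈ 300.71.
Law of sines: z = x·sin Z/sin X ≈ 304.38.
Circumradius = x/(2 sin X) ≈ 213.01.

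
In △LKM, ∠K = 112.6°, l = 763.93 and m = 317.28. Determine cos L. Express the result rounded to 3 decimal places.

0.655

By the law of cosines, k² = m² + l² − 2·m·l·cos K = 8.7055e+05, so k ≈ 933.03.
Law of cosines again: cos L = (k² + m² − l²)/(2·k·m) ≈ 0.65470, so ∠L ≈ 49.10°.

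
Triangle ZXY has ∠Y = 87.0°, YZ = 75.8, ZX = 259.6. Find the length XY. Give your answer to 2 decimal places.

Law of sines: sin X = YZ·sin Y/ZX ≈ 0.29159.
Since ZX ≥ YZ, only the acute value applies: ∠X ≈ 16.95°.
Then ∠Z = 180° − ∠Y − ∠X ≈ 76.05°.
Law of sines gives XY = ZX·sin Z/sin Y ≈ 252.29.

252.29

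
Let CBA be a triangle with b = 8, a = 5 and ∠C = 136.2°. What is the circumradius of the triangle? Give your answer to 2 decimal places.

8.75

By the law of cosines, c² = b² + a² − 2·b·a·cos C = 146.74, so c ≈ 12.114.
Area = ½·b·a·sin C ≈ 13.843.
Circumradius = c/(2 sin C) ≈ 8.7508.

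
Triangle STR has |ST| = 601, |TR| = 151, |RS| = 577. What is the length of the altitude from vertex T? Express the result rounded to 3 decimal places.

Semiperimeter s = (151 + 577 + 601)/2 = 664.5.
Heron's formula: area = √(664.5·513.5·87.5·63.5) ≈ 43542.
The altitude from T has length 2·area/|RS| ≈ 150.93.

h_T ≈ 150.926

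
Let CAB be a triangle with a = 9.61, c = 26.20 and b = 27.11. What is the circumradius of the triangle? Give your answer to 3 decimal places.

By the law of cosines, cos C = (a² + b² − c²) / (2·a·b) ≈ 0.27034, so ∠C ≈ 74.32°.
Circumradius = c/(2 sin C) ≈ 13.607.

R ≈ 13.607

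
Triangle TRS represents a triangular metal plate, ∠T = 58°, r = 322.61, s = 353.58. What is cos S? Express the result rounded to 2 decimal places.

By the law of cosines, t² = r² + s² − 2·r·s·cos T = 1.082e+05, so t ≈ 328.94.
Law of cosines again: cos S = (t² + r² − s²)/(2·t·r) ≈ 0.41114, so ∠S ≈ 65.72°.

0.41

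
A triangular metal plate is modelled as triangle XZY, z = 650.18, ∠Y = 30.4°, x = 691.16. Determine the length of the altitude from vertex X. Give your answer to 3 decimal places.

329.013

By the law of cosines, y² = x² + z² − 2·x·z·cos Y = 1.2525e+05, so y ≈ 353.9.
Area = ½·x·z·sin Y ≈ 1.137e+05.
The altitude from X has length 2·area/x ≈ 329.01.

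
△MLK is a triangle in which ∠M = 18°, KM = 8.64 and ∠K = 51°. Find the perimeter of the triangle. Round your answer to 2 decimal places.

The third angle is ∠L = 180° − ∠K − ∠M = 111.00°.
Law of sines: LK = KM·sin M/sin L ≈ 2.8599.
Law of sines: ML = KM·sin K/sin L ≈ 7.1922.
Semiperimeter s = (2.8599+8.64+7.1922)/2 = 9.3461.
Perimeter = 2.8599 + 8.64 + 7.1922 = 18.692.

perimeter ≈ 18.69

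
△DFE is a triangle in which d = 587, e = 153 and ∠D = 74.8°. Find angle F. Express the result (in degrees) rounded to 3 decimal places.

Law of sines: sin E = e·sin D/d ≈ 0.25153.
Since d ≥ e, only the acute value applies: ∠E ≈ 14.57°.
Then ∠F = 180° − ∠D − ∠E ≈ 90.63°.

∠F ≈ 90.632°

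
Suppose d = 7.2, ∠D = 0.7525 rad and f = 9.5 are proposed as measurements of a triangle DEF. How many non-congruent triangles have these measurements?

f·sin D = 9.5·sin(0.7525 rad) ≈ 6.493.
Since f sin D < d < f (6.493 < 7.2 < 9.5), two triangles exist.

2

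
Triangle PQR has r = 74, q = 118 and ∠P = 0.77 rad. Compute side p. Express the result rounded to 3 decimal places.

82.840

By the law of cosines, p² = q² + r² − 2·q·r·cos P = 6862.4, so p ≈ 82.84.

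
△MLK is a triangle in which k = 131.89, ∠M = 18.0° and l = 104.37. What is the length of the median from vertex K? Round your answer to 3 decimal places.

By the law of cosines, m² = l² + k² − 2·l·k·cos M = 2104.8, so m ≈ 45.878.
Median from K: ½√(2·m² + 2·l² − k²) ≈ 46.37.

46.370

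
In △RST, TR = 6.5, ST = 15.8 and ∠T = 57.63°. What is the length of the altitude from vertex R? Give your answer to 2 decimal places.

h_R ≈ 5.49

By the law of cosines, RS² = ST² + TR² − 2·ST·TR·cos T = 181.92, so RS ≈ 13.488.
Area = ½·ST·TR·sin T ≈ 43.371.
The altitude from R has length 2·area/ST ≈ 5.49.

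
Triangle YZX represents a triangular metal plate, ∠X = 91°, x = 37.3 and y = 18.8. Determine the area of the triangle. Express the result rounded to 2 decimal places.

Law of sines: sin Y = y·sin X/x ≈ 0.50394.
Since x ≥ y, only the acute value applies: ∠Y ≈ 30.26°.
Then ∠Z = 180° − ∠X − ∠Y ≈ 58.74°.
Law of sines gives z = x·sin Z/sin X ≈ 31.889.
Area = ½·x·y·sin Z ≈ 299.71.

area ≈ 299.71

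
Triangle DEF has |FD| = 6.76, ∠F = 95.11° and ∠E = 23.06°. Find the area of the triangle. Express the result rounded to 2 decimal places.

51.22

The third angle is ∠D = 180° − ∠E − ∠F = 61.83°.
Law of sines: |EF| = |FD|·sin D/sin E ≈ 15.214.
Law of sines: |DE| = |FD|·sin F/sin E ≈ 17.19.
Area = ½·|FD|·|EF|·sin F ≈ 51.219.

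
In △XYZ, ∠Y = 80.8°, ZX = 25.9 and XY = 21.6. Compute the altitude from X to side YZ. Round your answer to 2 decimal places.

21.32

Law of sines: sin Z = XY·sin Y/ZX ≈ 0.82325.
Since ZX ≥ XY, only the acute value applies: ∠Z ≈ 55.41°.
Then ∠X = 180° − ∠Y − ∠Z ≈ 43.79°.
Law of sines gives YZ = ZX·sin X/sin Y ≈ 18.156.
Area = ½·ZX·XY·sin X ≈ 193.57.
The altitude from X has length 2·area/YZ ≈ 21.322.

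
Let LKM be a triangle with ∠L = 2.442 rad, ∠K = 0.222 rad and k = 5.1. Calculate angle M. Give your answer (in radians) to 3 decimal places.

The third angle is ∠M = π − ∠L − ∠K = 0.478 rad.

∠M ≈ 0.478 rad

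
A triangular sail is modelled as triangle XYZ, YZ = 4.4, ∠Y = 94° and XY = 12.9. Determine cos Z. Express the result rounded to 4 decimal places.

cos Z ≈ 0.3808

By the law of cosines, ZX² = XY² + YZ² − 2·XY·YZ·cos Y = 193.69, so ZX ≈ 13.917.
Law of cosines again: cos Z = (YZ² + ZX² − XY²)/(2·YZ·ZX) ≈ 0.38081, so ∠Z ≈ 67.62°.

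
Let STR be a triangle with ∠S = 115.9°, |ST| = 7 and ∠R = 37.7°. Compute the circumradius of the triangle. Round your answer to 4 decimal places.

The third angle is ∠T = 180° − ∠R − ∠S = 26.40°.
Law of sines: |TR| = |ST|·sin S/sin R ≈ 10.297.
Law of sines: |RS| = |ST|·sin T/sin R ≈ 5.0896.
Circumradius = |ST|/(2 sin R) ≈ 5.7234.

5.7234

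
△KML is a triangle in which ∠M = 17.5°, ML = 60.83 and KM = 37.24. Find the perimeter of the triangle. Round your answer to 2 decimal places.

By the law of cosines, LK² = KM² + ML² − 2·KM·ML·cos M = 766.18, so LK ≈ 27.68.
Semiperimeter s = (60.83+27.68+37.24)/2 = 62.875.
Perimeter = 60.83 + 27.68 + 37.24 = 125.75.

perimeter ≈ 125.75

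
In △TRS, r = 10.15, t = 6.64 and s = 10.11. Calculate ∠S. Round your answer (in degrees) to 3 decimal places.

∠S ≈ 70.543°

By the law of cosines, cos S = (t² + r² − s²) / (2·t·r) ≈ 0.33311, so ∠S ≈ 70.54°.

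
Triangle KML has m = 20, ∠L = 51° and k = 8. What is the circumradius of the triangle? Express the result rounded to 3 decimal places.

By the law of cosines, l² = k² + m² − 2·k·m·cos L = 262.62, so l ≈ 16.205.
Area = ½·k·m·sin L ≈ 62.172.
Circumradius = l/(2 sin L) ≈ 10.426.

10.426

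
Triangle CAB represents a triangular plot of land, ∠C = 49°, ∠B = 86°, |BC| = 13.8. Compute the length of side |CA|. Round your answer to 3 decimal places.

The third angle is ∠A = 180° − ∠B − ∠C = 45.00°.
Law of sines: |CA| = |BC|·sin B/sin A ≈ 19.469.

19.469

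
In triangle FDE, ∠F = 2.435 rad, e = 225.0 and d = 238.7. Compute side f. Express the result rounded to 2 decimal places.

435.09

By the law of cosines, f² = d² + e² − 2·d·e·cos F = 1.893e+05, so f ≈ 435.09.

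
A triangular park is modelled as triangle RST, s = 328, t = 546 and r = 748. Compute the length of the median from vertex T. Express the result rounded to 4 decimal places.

Median from T: ½√(2·r² + 2·s² − t²) ≈ 508.94.

m_T ≈ 508.9352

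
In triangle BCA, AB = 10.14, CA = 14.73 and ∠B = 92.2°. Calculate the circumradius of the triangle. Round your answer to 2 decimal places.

7.37

Law of sines: sin C = AB·sin B/CA ≈ 0.68788.
Since CA ≥ AB, only the acute value applies: ∠C ≈ 43.46°.
Then ∠A = 180° − ∠B − ∠C ≈ 44.34°.
Law of sines gives BC = CA·sin A/sin B ≈ 10.302.
Circumradius = CA/(2 sin B) ≈ 7.3704.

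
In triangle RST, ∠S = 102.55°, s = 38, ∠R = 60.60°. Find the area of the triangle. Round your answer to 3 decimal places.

The third angle is ∠T = 180° − ∠R − ∠S = 16.85°.
Law of sines: r = s·sin R/sin S ≈ 33.917.
Law of sines: t = s·sin T/sin S ≈ 11.285.
Area = ½·s·r·sin T ≈ 186.79.

area ≈ 186.794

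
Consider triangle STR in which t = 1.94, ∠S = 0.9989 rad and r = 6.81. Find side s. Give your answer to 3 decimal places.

5.987

By the law of cosines, s² = t² + r² − 2·t·r·cos S = 35.839, so s ≈ 5.9866.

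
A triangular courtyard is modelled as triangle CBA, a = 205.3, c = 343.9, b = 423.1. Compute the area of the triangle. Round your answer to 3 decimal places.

34993.795

Semiperimeter s = (343.9 + 423.1 + 205.3)/2 = 486.15.
Heron's formula: area = √(486.15·142.25·63.05·280.85) ≈ 34994.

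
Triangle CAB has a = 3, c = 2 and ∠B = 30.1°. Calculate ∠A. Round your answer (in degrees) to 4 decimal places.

By the law of cosines, b² = c² + a² − 2·c·a·cos B = 2.6182, so b ≈ 1.6181.
Law of cosines again: cos A = (b² + c² − a²)/(2·b·c) ≈ -0.36800, so ∠A ≈ 111.59°.

∠A ≈ 111.5924°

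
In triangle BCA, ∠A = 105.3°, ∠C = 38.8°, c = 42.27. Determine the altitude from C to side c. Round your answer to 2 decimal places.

The third angle is ∠B = 180° − ∠C − ∠A = 35.90°.
Law of sines: b = c·sin B/sin C ≈ 39.556.
Law of sines: a = c·sin A/sin C ≈ 65.068.
Area = ½·c·b·sin A ≈ 806.39.
The altitude from C has length 2·area/c ≈ 38.154.

h_C ≈ 38.15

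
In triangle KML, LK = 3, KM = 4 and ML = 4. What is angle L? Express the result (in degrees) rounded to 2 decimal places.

By the law of cosines, cos L = (ML² + LK² − KM²) / (2·ML·LK) ≈ 0.37500, so ∠L ≈ 67.98°.

67.98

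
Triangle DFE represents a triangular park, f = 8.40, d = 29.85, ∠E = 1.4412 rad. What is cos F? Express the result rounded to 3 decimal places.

By the law of cosines, e² = d² + f² − 2·d·f·cos E = 896.77, so e ≈ 29.946.
Law of cosines again: cos F = (e² + d² − f²)/(2·e·d) ≈ 0.96054, so ∠F ≈ 0.2819 rad.

cos F ≈ 0.961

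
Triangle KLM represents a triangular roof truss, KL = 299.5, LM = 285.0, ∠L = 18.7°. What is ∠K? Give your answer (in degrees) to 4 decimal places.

By the law of cosines, MK² = KL² + LM² − 2·KL·LM·cos L = 9222.2, so MK ≈ 96.033.
Law of cosines again: cos K = (MK² + KL² − LM²)/(2·MK·KL) ≈ 0.30766, so ∠K ≈ 72.08°.

∠K ≈ 72.0819°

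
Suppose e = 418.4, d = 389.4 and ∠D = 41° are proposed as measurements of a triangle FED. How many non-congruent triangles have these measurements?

2

e·sin D = 418.4·sin(41°) ≈ 274.5.
Since e sin D < d < e (274.5 < 389.4 < 418.4), two triangles exist.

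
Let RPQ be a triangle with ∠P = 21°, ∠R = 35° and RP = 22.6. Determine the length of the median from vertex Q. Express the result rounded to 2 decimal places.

The third angle is ∠Q = 180° − ∠R − ∠P = 124.00°.
Law of sines: PQ = RP·sin R/sin Q ≈ 15.636.
Law of sines: QR = RP·sin P/sin Q ≈ 9.7693.
Median from Q: ½√(2·PQ² + 2·QR² − RP²) ≈ 6.5017.

m_Q ≈ 6.50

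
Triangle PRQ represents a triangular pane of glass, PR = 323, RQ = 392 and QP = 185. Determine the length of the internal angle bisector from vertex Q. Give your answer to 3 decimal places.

By the law of cosines, cos Q = (RQ² + QP² − PR²) / (2·RQ·QP) ≈ 0.57612, so ∠Q ≈ 0.957 rad.
The bisector from Q has length 2·RQ·QP·cos(∠Q/2)/(RQ+QP) ≈ 223.15.

t_Q ≈ 223.147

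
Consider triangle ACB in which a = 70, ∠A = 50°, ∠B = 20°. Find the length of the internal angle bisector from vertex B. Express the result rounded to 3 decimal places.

75.954

The third angle is ∠C = 180° − ∠B − ∠A = 110.00°.
Law of sines: c = a·sin C/sin A ≈ 85.868.
Law of sines: b = a·sin B/sin A ≈ 31.253.
The bisector from B has length 2·a·c·cos(∠B/2)/(a+c) ≈ 75.954.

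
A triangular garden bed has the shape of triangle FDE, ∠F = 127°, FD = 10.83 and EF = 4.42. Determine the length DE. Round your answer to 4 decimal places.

13.9442

By the law of cosines, DE² = EF² + FD² − 2·EF·FD·cos F = 194.44, so DE ≈ 13.944.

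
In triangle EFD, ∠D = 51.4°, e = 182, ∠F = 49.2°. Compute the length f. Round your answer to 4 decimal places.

The third angle is ∠E = 180° − ∠F − ∠D = 79.40°.
Law of sines: f = e·sin F/sin E ≈ 140.16.

140.1650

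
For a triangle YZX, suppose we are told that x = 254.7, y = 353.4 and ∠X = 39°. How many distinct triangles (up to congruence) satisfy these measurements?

y·sin X = 353.4·sin(39°) ≈ 222.4.
Since y sin X < x < y (222.4 < 254.7 < 353.4), two triangles exist.

2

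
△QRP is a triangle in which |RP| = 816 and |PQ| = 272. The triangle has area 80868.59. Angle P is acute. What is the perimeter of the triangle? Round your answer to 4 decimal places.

perimeter ≈ 1748.1829

From area = ½·|RP|·|PQ|·sin P, we get sin P = 2·area/(|RP|·|PQ|) ≈ 0.72870.
Taking the acute solution, ∠P ≈ 46.78°.
Law of cosines then gives |QR| ≈ 660.18.
Perimeter = 816 + 272 + 660.18 = 1748.2.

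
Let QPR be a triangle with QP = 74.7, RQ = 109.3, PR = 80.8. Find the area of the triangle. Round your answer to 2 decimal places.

Semiperimeter s = (80.8 + 109.3 + 74.7)/2 = 132.4.
Heron's formula: area = √(132.4·51.6·23.1·57.7) ≈ 3017.6.

3017.61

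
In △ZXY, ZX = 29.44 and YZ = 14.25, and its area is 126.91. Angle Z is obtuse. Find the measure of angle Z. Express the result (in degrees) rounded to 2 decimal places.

∠Z ≈ 142.77°

From area = ½·YZ·ZX·sin Z, we get sin Z = 2·area/(YZ·ZX) ≈ 0.60502.
Taking the obtuse solution, ∠Z ≈ 142.77°.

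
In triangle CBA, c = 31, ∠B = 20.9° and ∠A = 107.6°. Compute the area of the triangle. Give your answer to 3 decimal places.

area ≈ 208.775

The third angle is ∠C = 180° − ∠B − ∠A = 51.50°.
Law of sines: b = c·sin B/sin C ≈ 14.131.
Law of sines: a = c·sin A/sin C ≈ 37.757.
Area = ½·c·b·sin A ≈ 208.77.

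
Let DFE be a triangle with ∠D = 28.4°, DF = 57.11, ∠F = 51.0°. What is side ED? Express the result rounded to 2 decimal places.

45.15

The third angle is ∠E = 180° − ∠D − ∠F = 100.60°.
Law of sines: ED = DF·sin F/sin E ≈ 45.153.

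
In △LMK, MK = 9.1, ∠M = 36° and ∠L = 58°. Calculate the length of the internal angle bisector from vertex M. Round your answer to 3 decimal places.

t_M ≈ 9.356

The third angle is ∠K = 180° − ∠L − ∠M = 86.00°.
Law of sines: KL = MK·sin M/sin L ≈ 6.3072.
Law of sines: LM = MK·sin K/sin L ≈ 10.704.
The bisector from M has length 2·LM·MK·cos(∠M/2)/(LM+MK) ≈ 9.3557.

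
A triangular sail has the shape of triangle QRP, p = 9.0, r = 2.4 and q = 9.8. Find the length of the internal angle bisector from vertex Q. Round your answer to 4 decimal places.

By the law of cosines, cos Q = (r² + p² − q²) / (2·r·p) ≈ -0.21481, so ∠Q ≈ 102.40°.
The bisector from Q has length 2·r·p·cos(∠Q/2)/(r+p) ≈ 2.3744.

2.3744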